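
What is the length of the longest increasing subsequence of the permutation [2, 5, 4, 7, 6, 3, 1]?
3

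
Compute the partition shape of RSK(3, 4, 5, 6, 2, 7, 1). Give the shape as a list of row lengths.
Row-insert each entry into an empty tableau.

After inserting 3: P = [[3]].
After inserting 4: P = [[3, 4]].
After inserting 5: P = [[3, 4, 5]].
After inserting 6: P = [[3, 4, 5, 6]].
After inserting 2: P = [[2, 4, 5, 6], [3]].
After inserting 7: P = [[2, 4, 5, 6, 7], [3]].
After inserting 1: P = [[1, 4, 5, 6, 7], [2], [3]].

The final insertion tableau P = [[1, 4, 5, 6, 7], [2], [3]] has shape [5, 1, 1].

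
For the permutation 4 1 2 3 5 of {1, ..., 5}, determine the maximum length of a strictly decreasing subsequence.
2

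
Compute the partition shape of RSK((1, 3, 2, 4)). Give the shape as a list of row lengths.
Row-insert each entry into an empty tableau.

After inserting 1: P = [[1]].
After inserting 3: P = [[1, 3]].
After inserting 2: P = [[1, 2], [3]].
After inserting 4: P = [[1, 2, 4], [3]].

The final insertion tableau P = [[1, 2, 4], [3]] has shape [3, 1].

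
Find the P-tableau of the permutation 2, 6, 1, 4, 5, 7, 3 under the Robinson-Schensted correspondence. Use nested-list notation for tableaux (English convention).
P = [[1, 3, 5, 7], [2, 4], [6]]

Insert 2: appended to row 1. P = [[2]].
Insert 6: appended to row 1. P = [[2, 6]].
Insert 1: 1 bumps 2 from row 1; 2 starts row 2. P = [[1, 6], [2]].
Insert 4: 4 bumps 6 from row 1; 6 appends to row 2. P = [[1, 4], [2, 6]].
Insert 5: appended to row 1. P = [[1, 4, 5], [2, 6]].
Insert 7: appended to row 1. P = [[1, 4, 5, 7], [2, 6]].
Insert 3: 3 bumps 4 from row 1; 4 bumps 6 from row 2; 6 starts row 3. P = [[1, 3, 5, 7], [2, 4], [6]].

So P = [[1, 3, 5, 7], [2, 4], [6]].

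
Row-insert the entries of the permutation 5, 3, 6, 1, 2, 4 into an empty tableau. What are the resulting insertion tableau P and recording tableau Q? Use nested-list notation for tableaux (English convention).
Insert each entry of the permutation into P by Schensted row insertion, recording in Q the position of each new cell.

Insert 5: appended to row 1. P = [[5]], Q = [[1]].
Insert 3: 3 bumps 5 from row 1; 5 starts row 2. P = [[3], [5]], Q = [[1], [2]].
Insert 6: appended to row 1. P = [[3, 6], [5]], Q = [[1, 3], [2]].
Insert 1: 1 bumps 3 from row 1; 3 bumps 5 from row 2; 5 starts row 3. P = [[1, 6], [3], [5]], Q = [[1, 3], [2], [4]].
Insert 2: 2 bumps 6 from row 1; 6 appends to row 2. P = [[1, 2], [3, 6], [5]], Q = [[1, 3], [2, 5], [4]].
Insert 4: appended to row 1. P = [[1, 2, 4], [3, 6], [5]], Q = [[1, 3, 6], [2, 5], [4]].

So P = [[1, 2, 4], [3, 6], [5]], Q = [[1, 3, 6], [2, 5], [4]].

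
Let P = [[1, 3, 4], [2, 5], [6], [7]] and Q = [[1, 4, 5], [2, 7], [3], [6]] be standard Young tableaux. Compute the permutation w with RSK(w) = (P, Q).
7 6 2 3 5 1 4

Reverse the RSK construction: for i from n down to 1, find the cell of Q containing i, remove the entry at that cell from P, and reverse-bump it up through P; the value ejected from row 1 is w(i).

Step i=7: Q has 7 at row 2, column 2; remove 5 from row 2 of P and reverse-bump: 5 enters row 1 and ejects 4. So w(7) = 4. P is now [[1, 3, 5], [2], [6], [7]].
Step i=6: Q has 6 at row 4, column 1; remove 7 from row 4 of P and reverse-bump: 7 enters row 3 and ejects 6; 6 enters row 2 and ejects 2; 2 enters row 1 and ejects 1. So w(6) = 1. P is now [[2, 3, 5], [6], [7]].
Step i=5: Q has 5 at row 1, column 3; remove that cell from P, ejecting 5. So w(5) = 5. P is now [[2, 3], [6], [7]].
Step i=4: Q has 4 at row 1, column 2; remove that cell from P, ejecting 3. So w(4) = 3. P is now [[2], [6], [7]].
Step i=3: Q has 3 at row 3, column 1; remove 7 from row 3 of P and reverse-bump: 7 enters row 2 and ejects 6; 6 enters row 1 and ejects 2. So w(3) = 2. P is now [[6], [7]].
Step i=2: Q has 2 at row 2, column 1; remove 7 from row 2 of P and reverse-bump: 7 enters row 1 and ejects 6. So w(2) = 6. P is now [[7]].
Step i=1: Q has 1 at row 1, column 1; remove that cell from P, ejecting 7. So w(1) = 7. P is now [].

So w = 7 6 2 3 5 1 4.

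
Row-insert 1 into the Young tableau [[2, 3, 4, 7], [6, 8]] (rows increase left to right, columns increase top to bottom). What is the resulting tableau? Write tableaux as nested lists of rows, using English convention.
In row 1, 1 replaces 2 (the leftmost entry greater than 1); 2 is bumped to row 2. In row 2, 2 replaces 6 (the leftmost entry greater than 2); 6 is bumped to row 3. 6 starts a new row 3. The new tableau is [[1, 3, 4, 7], [2, 8], [6]].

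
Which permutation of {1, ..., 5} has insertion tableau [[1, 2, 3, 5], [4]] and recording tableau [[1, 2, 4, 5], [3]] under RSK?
Reverse RSK: for i = n, n-1, ..., 1, locate i in Q, remove the corresponding corner cell from P, and reverse-bump its entry up through P; the value ejected from row 1 is w(i).

So w = 1 4 2 3 5.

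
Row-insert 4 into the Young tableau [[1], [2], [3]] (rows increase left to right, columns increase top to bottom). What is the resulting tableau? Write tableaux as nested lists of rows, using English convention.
4 is larger than every entry of row 1, so it is appended to row 1. The new tableau is [[1, 4], [2], [3]].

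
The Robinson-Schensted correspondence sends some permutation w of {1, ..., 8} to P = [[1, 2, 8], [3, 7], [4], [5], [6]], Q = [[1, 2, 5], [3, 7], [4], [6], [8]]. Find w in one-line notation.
6 7 5 4 8 1 3 2

Reverse the RSK construction: for i from n down to 1, find the cell of Q containing i, remove the entry at that cell from P, and reverse-bump it up through P; the value ejected from row 1 is w(i).

Step i=8: Q has 8 at row 5, column 1; remove 6 from row 5 of P and reverse-bump: 6 enters row 4 and ejects 5; 5 enters row 3 and ejects 4; 4 enters row 2 and ejects 3; 3 enters row 1 and ejects 2. So w(8) = 2. P is now [[1, 3, 8], [4, 7], [5], [6]].
Step i=7: Q has 7 at row 2, column 2; remove 7 from row 2 of P and reverse-bump: 7 enters row 1 and ejects 3. So w(7) = 3. P is now [[1, 7, 8], [4], [5], [6]].
Step i=6: Q has 6 at row 4, column 1; remove 6 from row 4 of P and reverse-bump: 6 enters row 3 and ejects 5; 5 enters row 2 and ejects 4; 4 enters row 1 and ejects 1. So w(6) = 1. P is now [[4, 7, 8], [5], [6]].
Step i=5: Q has 5 at row 1, column 3; remove that cell from P, ejecting 8. So w(5) = 8. P is now [[4, 7], [5], [6]].
Step i=4: Q has 4 at row 3, column 1; remove 6 from row 3 of P and reverse-bump: 6 enters row 2 and ejects 5; 5 enters row 1 and ejects 4. So w(4) = 4. P is now [[5, 7], [6]].
Step i=3: Q has 3 at row 2, column 1; remove 6 from row 2 of P and reverse-bump: 6 enters row 1 and ejects 5. So w(3) = 5. P is now [[6, 7]].
Step i=2: Q has 2 at row 1, column 2; remove that cell from P, ejecting 7. So w(2) = 7. P is now [[6]].
Step i=1: Q has 1 at row 1, column 1; remove that cell from P, ejecting 6. So w(1) = 6. P is now [].

So w = 6 7 5 4 8 1 3 2.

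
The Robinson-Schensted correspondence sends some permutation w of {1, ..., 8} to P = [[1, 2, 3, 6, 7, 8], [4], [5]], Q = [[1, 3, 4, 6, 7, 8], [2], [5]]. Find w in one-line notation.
5 1 2 4 3 6 7 8

Reverse the RSK construction: for i from n down to 1, find the cell of Q containing i, remove the entry at that cell from P, and reverse-bump it up through P; the value ejected from row 1 is w(i).

Step i=8: Q has 8 at row 1, column 6; remove that cell from P, ejecting 8. So w(8) = 8. P is now [[1, 2, 3, 6, 7], [4], [5]].
Step i=7: Q has 7 at row 1, column 5; remove that cell from P, ejecting 7. So w(7) = 7. P is now [[1, 2, 3, 6], [4], [5]].
Step i=6: Q has 6 at row 1, column 4; remove that cell from P, ejecting 6. So w(6) = 6. P is now [[1, 2, 3], [4], [5]].
Step i=5: Q has 5 at row 3, column 1; remove 5 from row 3 of P and reverse-bump: 5 enters row 2 and ejects 4; 4 enters row 1 and ejects 3. So w(5) = 3. P is now [[1, 2, 4], [5]].
Step i=4: Q has 4 at row 1, column 3; remove that cell from P, ejecting 4. So w(4) = 4. P is now [[1, 2], [5]].
Step i=3: Q has 3 at row 1, column 2; remove that cell from P, ejecting 2. So w(3) = 2. P is now [[1], [5]].
Step i=2: Q has 2 at row 2, column 1; remove 5 from row 2 of P and reverse-bump: 5 enters row 1 and ejects 1. So w(2) = 1. P is now [[5]].
Step i=1: Q has 1 at row 1, column 1; remove that cell from P, ejecting 5. So w(1) = 5. P is now [].

So w = 5 1 2 4 3 6 7 8.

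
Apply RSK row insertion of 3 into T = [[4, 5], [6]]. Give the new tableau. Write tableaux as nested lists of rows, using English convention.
[[3, 5], [4], [6]]

In row 1, 3 replaces 4 (the leftmost entry greater than 3); 4 is bumped to row 2. In row 2, 4 replaces 6 (the leftmost entry greater than 4); 6 is bumped to row 3. 6 starts a new row 3. The new tableau is [[3, 5], [4], [6]].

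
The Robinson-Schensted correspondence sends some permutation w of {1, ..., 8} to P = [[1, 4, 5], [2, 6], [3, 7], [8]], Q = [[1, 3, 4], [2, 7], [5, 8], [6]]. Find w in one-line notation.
8 3 4 7 2 1 6 5

Reverse the RSK construction: for i from n down to 1, find the cell of Q containing i, remove the entry at that cell from P, and reverse-bump it up through P; the value ejected from row 1 is w(i).

Step i=8: Q has 8 at row 3, column 2; remove 7 from row 3 of P and reverse-bump: 7 enters row 2 and ejects 6; 6 enters row 1 and ejects 5. So w(8) = 5. P is now [[1, 4, 6], [2, 7], [3], [8]].
Step i=7: Q has 7 at row 2, column 2; remove 7 from row 2 of P and reverse-bump: 7 enters row 1 and ejects 6. So w(7) = 6. P is now [[1, 4, 7], [2], [3], [8]].
Step i=6: Q has 6 at row 4, column 1; remove 8 from row 4 of P and reverse-bump: 8 enters row 3 and ejects 3; 3 enters row 2 and ejects 2; 2 enters row 1 and ejects 1. So w(6) = 1. P is now [[2, 4, 7], [3], [8]].
Step i=5: Q has 5 at row 3, column 1; remove 8 from row 3 of P and reverse-bump: 8 enters row 2 and ejects 3; 3 enters row 1 and ejects 2. So w(5) = 2. P is now [[3, 4, 7], [8]].
Step i=4: Q has 4 at row 1, column 3; remove that cell from P, ejecting 7. So w(4) = 7. P is now [[3, 4], [8]].
Step i=3: Q has 3 at row 1, column 2; remove that cell from P, ejecting 4. So w(3) = 4. P is now [[3], [8]].
Step i=2: Q has 2 at row 2, column 1; remove 8 from row 2 of P and reverse-bump: 8 enters row 1 and ejects 3. So w(2) = 3. P is now [[8]].
Step i=1: Q has 1 at row 1, column 1; remove that cell from P, ejecting 8. So w(1) = 8. P is now [].

So w = 8 3 4 7 2 1 6 5.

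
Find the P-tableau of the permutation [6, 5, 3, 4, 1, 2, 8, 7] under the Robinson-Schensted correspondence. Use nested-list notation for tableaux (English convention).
Insert 6: appended to row 1. P = [[6]].
Insert 5: 5 bumps 6 from row 1; 6 starts row 2. P = [[5], [6]].
Insert 3: 3 bumps 5 from row 1; 5 bumps 6 from row 2; 6 starts row 3. P = [[3], [5], [6]].
Insert 4: appended to row 1. P = [[3, 4], [5], [6]].
Insert 1: 1 bumps 3 from row 1; 3 bumps 5 from row 2; 5 bumps 6 from row 3; 6 starts row 4. P = [[1, 4], [3], [5], [6]].
Insert 2: 2 bumps 4 from row 1; 4 appends to row 2. P = [[1, 2], [3, 4], [5], [6]].
Insert 8: appended to row 1. P = [[1, 2, 8], [3, 4], [5], [6]].
Insert 7: 7 bumps 8 from row 1; 8 appends to row 2. P = [[1, 2, 7], [3, 4, 8], [5], [6]].

So P = [[1, 2, 7], [3, 4, 8], [5], [6]].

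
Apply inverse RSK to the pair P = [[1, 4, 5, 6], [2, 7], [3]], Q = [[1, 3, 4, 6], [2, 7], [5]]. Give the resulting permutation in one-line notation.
3 2 4 5 1 7 6

Reverse the RSK construction: for i from n down to 1, find the cell of Q containing i, remove the entry at that cell from P, and reverse-bump it up through P; the value ejected from row 1 is w(i).

Step i=7: Q has 7 at row 2, column 2; remove 7 from row 2 of P and reverse-bump: 7 enters row 1 and ejects 6. So w(7) = 6. P is now [[1, 4, 5, 7], [2], [3]].
Step i=6: Q has 6 at row 1, column 4; remove that cell from P, ejecting 7. So w(6) = 7. P is now [[1, 4, 5], [2], [3]].
Step i=5: Q has 5 at row 3, column 1; remove 3 from row 3 of P and reverse-bump: 3 enters row 2 and ejects 2; 2 enters row 1 and ejects 1. So w(5) = 1. P is now [[2, 4, 5], [3]].
Step i=4: Q has 4 at row 1, column 3; remove that cell from P, ejecting 5. So w(4) = 5. P is now [[2, 4], [3]].
Step i=3: Q has 3 at row 1, column 2; remove that cell from P, ejecting 4. So w(3) = 4. P is now [[2], [3]].
Step i=2: Q has 2 at row 2, column 1; remove 3 from row 2 of P and reverse-bump: 3 enters row 1 and ejects 2. So w(2) = 2. P is now [[3]].
Step i=1: Q has 1 at row 1, column 1; remove that cell from P, ejecting 3. So w(1) = 3. P is now [].

So w = 3 2 4 5 1 7 6.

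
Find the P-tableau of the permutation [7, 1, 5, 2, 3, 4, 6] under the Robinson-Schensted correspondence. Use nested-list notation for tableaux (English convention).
Insert 7: appended to row 1. P = [[7]].
Insert 1: 1 bumps 7 from row 1; 7 starts row 2. P = [[1], [7]].
Insert 5: appended to row 1. P = [[1, 5], [7]].
Insert 2: 2 bumps 5 from row 1; 5 bumps 7 from row 2; 7 starts row 3. P = [[1, 2], [5], [7]].
Insert 3: appended to row 1. P = [[1, 2, 3], [5], [7]].
Insert 4: appended to row 1. P = [[1, 2, 3, 4], [5], [7]].
Insert 6: appended to row 1. P = [[1, 2, 3, 4, 6], [5], [7]].

So P = [[1, 2, 3, 4, 6], [5], [7]].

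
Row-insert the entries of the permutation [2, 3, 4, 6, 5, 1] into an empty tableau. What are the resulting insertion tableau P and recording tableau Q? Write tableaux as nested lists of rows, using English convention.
P = [[1, 3, 4, 5], [2], [6]], Q = [[1, 2, 3, 4], [5], [6]]

Insert each entry of the permutation into P by Schensted row insertion, recording in Q the position of each new cell.

Insert 2: appended to row 1. P = [[2]], Q = [[1]].
Insert 3: appended to row 1. P = [[2, 3]], Q = [[1, 2]].
Insert 4: appended to row 1. P = [[2, 3, 4]], Q = [[1, 2, 3]].
Insert 6: appended to row 1. P = [[2, 3, 4, 6]], Q = [[1, 2, 3, 4]].
Insert 5: 5 bumps 6 from row 1; 6 starts row 2. P = [[2, 3, 4, 5], [6]], Q = [[1, 2, 3, 4], [5]].
Insert 1: 1 bumps 2 from row 1; 2 bumps 6 from row 2; 6 starts row 3. P = [[1, 3, 4, 5], [2], [6]], Q = [[1, 2, 3, 4], [5], [6]].

So P = [[1, 3, 4, 5], [2], [6]], Q = [[1, 2, 3, 4], [5], [6]].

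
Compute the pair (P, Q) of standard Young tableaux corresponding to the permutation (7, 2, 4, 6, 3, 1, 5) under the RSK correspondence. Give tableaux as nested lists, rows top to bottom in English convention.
Insert each entry of the permutation into P by Schensted row insertion, recording in Q the position of each new cell.

Insert 7: appended to row 1. P = [[7]], Q = [[1]].
Insert 2: 2 bumps 7 from row 1; 7 starts row 2. P = [[2], [7]], Q = [[1], [2]].
Insert 4: appended to row 1. P = [[2, 4], [7]], Q = [[1, 3], [2]].
Insert 6: appended to row 1. P = [[2, 4, 6], [7]], Q = [[1, 3, 4], [2]].
Insert 3: 3 bumps 4 from row 1; 4 bumps 7 from row 2; 7 starts row 3. P = [[2, 3, 6], [4], [7]], Q = [[1, 3, 4], [2], [5]].
Insert 1: 1 bumps 2 from row 1; 2 bumps 4 from row 2; 4 bumps 7 from row 3; 7 starts row 4. P = [[1, 3, 6], [2], [4], [7]], Q = [[1, 3, 4], [2], [5], [6]].
Insert 5: 5 bumps 6 from row 1; 6 appends to row 2. P = [[1, 3, 5], [2, 6], [4], [7]], Q = [[1, 3, 4], [2, 7], [5], [6]].

So P = [[1, 3, 5], [2, 6], [4], [7]], Q = [[1, 3, 4], [2, 7], [5], [6]].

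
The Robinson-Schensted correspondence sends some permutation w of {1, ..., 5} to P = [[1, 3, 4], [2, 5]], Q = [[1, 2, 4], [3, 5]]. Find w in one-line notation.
2 3 1 5 4

Reverse the RSK construction: for i from n down to 1, find the cell of Q containing i, remove the entry at that cell from P, and reverse-bump it up through P; the value ejected from row 1 is w(i).

Step i=5: Q has 5 at row 2, column 2; remove 5 from row 2 of P and reverse-bump: 5 enters row 1 and ejects 4. So w(5) = 4. P is now [[1, 3, 5], [2]].
Step i=4: Q has 4 at row 1, column 3; remove that cell from P, ejecting 5. So w(4) = 5. P is now [[1, 3], [2]].
Step i=3: Q has 3 at row 2, column 1; remove 2 from row 2 of P and reverse-bump: 2 enters row 1 and ejects 1. So w(3) = 1. P is now [[2, 3]].
Step i=2: Q has 2 at row 1, column 2; remove that cell from P, ejecting 3. So w(2) = 3. P is now [[2]].
Step i=1: Q has 1 at row 1, column 1; remove that cell from P, ejecting 2. So w(1) = 2. P is now [].

So w = 2 3 1 5 4.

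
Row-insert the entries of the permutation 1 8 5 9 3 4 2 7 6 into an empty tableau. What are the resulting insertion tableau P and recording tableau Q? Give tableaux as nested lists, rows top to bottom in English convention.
P = [[1, 2, 4, 6], [3, 7], [5, 9], [8]], Q = [[1, 2, 4, 8], [3, 6], [5, 9], [7]]

Insert each entry of the permutation into P by Schensted row insertion, recording in Q the position of each new cell.

Insert 1: appended to row 1. P = [[1]], Q = [[1]].
Insert 8: appended to row 1. P = [[1, 8]], Q = [[1, 2]].
Insert 5: 5 bumps 8 from row 1; 8 starts row 2. P = [[1, 5], [8]], Q = [[1, 2], [3]].
Insert 9: appended to row 1. P = [[1, 5, 9], [8]], Q = [[1, 2, 4], [3]].
Insert 3: 3 bumps 5 from row 1; 5 bumps 8 from row 2; 8 starts row 3. P = [[1, 3, 9], [5], [8]], Q = [[1, 2, 4], [3], [5]].
Insert 4: 4 bumps 9 from row 1; 9 appends to row 2. P = [[1, 3, 4], [5, 9], [8]], Q = [[1, 2, 4], [3, 6], [5]].
Insert 2: 2 bumps 3 from row 1; 3 bumps 5 from row 2; 5 bumps 8 from row 3; 8 starts row 4. P = [[1, 2, 4], [3, 9], [5], [8]], Q = [[1, 2, 4], [3, 6], [5], [7]].
Insert 7: appended to row 1. P = [[1, 2, 4, 7], [3, 9], [5], [8]], Q = [[1, 2, 4, 8], [3, 6], [5], [7]].
Insert 6: 6 bumps 7 from row 1; 7 bumps 9 from row 2; 9 appends to row 3. P = [[1, 2, 4, 6], [3, 7], [5, 9], [8]], Q = [[1, 2, 4, 8], [3, 6], [5, 9], [7]].

So P = [[1, 2, 4, 6], [3, 7], [5, 9], [8]], Q = [[1, 2, 4, 8], [3, 6], [5, 9], [7]].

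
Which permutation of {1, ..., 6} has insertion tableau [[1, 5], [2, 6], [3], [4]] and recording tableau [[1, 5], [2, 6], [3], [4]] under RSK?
4 3 2 1 6 5

Reverse the RSK construction: for i from n down to 1, find the cell of Q containing i, remove the entry at that cell from P, and reverse-bump it up through P; the value ejected from row 1 is w(i).

Step i=6: Q has 6 at row 2, column 2; remove 6 from row 2 of P and reverse-bump: 6 enters row 1 and ejects 5. So w(6) = 5. P is now [[1, 6], [2], [3], [4]].
Step i=5: Q has 5 at row 1, column 2; remove that cell from P, ejecting 6. So w(5) = 6. P is now [[1], [2], [3], [4]].
Step i=4: Q has 4 at row 4, column 1; remove 4 from row 4 of P and reverse-bump: 4 enters row 3 and ejects 3; 3 enters row 2 and ejects 2; 2 enters row 1 and ejects 1. So w(4) = 1. P is now [[2], [3], [4]].
Step i=3: Q has 3 at row 3, column 1; remove 4 from row 3 of P and reverse-bump: 4 enters row 2 and ejects 3; 3 enters row 1 and ejects 2. So w(3) = 2. P is now [[3], [4]].
Step i=2: Q has 2 at row 2, column 1; remove 4 from row 2 of P and reverse-bump: 4 enters row 1 and ejects 3. So w(2) = 3. P is now [[4]].
Step i=1: Q has 1 at row 1, column 1; remove that cell from P, ejecting 4. So w(1) = 4. P is now [].

So w = 4 3 2 1 6 5.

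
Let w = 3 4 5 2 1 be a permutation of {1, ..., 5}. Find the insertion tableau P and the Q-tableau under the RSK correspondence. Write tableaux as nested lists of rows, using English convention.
P = [[1, 4, 5], [2], [3]], Q = [[1, 2, 3], [4], [5]]

Insert each entry of the permutation into P by Schensted row insertion, recording in Q the position of each new cell.

After inserting 3: P = [[3]].
After inserting 4: P = [[3, 4]].
After inserting 5: P = [[3, 4, 5]].
After inserting 2: P = [[2, 4, 5], [3]].
After inserting 1: P = [[1, 4, 5], [2], [3]].

So P = [[1, 4, 5], [2], [3]], Q = [[1, 2, 3], [4], [5]].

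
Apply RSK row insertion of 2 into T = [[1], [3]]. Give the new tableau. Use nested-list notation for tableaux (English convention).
2 is larger than every entry of row 1, so it is appended to row 1. The new tableau is [[1, 2], [3]].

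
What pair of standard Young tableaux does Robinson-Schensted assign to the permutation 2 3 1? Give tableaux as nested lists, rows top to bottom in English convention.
P = [[1, 3], [2]], Q = [[1, 2], [3]]

Insert each entry of the permutation into P by Schensted row insertion, recording in Q the position of each new cell.

After inserting 2: P = [[2]].
After inserting 3: P = [[2, 3]].
After inserting 1: P = [[1, 3], [2]].

So P = [[1, 3], [2]], Q = [[1, 2], [3]].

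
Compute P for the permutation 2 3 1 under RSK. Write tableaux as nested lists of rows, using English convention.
P = [[1, 3], [2]]

Insert 2: appended to row 1. P = [[2]].
Insert 3: appended to row 1. P = [[2, 3]].
Insert 1: 1 bumps 2 from row 1; 2 starts row 2. P = [[1, 3], [2]].

So P = [[1, 3], [2]].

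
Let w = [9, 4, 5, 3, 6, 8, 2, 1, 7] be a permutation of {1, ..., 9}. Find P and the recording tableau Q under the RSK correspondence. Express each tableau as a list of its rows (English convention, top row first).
Insert each entry of the permutation into P by Schensted row insertion, recording in Q the position of each new cell.

Insert 9: appended to row 1. P = [[9]].
Insert 4: 4 bumps 9 from row 1; 9 starts row 2. P = [[4], [9]].
Insert 5: appended to row 1. P = [[4, 5], [9]].
Insert 3: 3 bumps 4 from row 1; 4 bumps 9 from row 2; 9 starts row 3. P = [[3, 5], [4], [9]].
Insert 6: appended to row 1. P = [[3, 5, 6], [4], [9]].
Insert 8: appended to row 1. P = [[3, 5, 6, 8], [4], [9]].
Insert 2: 2 bumps 3 from row 1; 3 bumps 4 from row 2; 4 bumps 9 from row 3; 9 starts row 4. P = [[2, 5, 6, 8], [3], [4], [9]].
Insert 1: 1 bumps 2 from row 1; 2 bumps 3 from row 2; 3 bumps 4 from row 3; 4 bumps 9 from row 4; 9 starts row 5. P = [[1, 5, 6, 8], [2], [3], [4], [9]].
Insert 7: 7 bumps 8 from row 1; 8 appends to row 2. P = [[1, 5, 6, 7], [2, 8], [3], [4], [9]].

So P = [[1, 5, 6, 7], [2, 8], [3], [4], [9]], Q = [[1, 3, 5, 6], [2, 9], [4], [7], [8]].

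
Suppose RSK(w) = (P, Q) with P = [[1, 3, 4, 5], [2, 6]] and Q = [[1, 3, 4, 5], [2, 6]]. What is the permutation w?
Reverse RSK: for i = n, n-1, ..., 1, locate i in Q, remove the corresponding corner cell from P, and reverse-bump its entry up through P; the value ejected from row 1 is w(i).

So w = 2 1 3 4 6 5.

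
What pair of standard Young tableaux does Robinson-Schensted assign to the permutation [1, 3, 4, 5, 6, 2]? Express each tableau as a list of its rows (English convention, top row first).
P = [[1, 2, 4, 5, 6], [3]], Q = [[1, 2, 3, 4, 5], [6]]

Insert each entry of the permutation into P by Schensted row insertion, recording in Q the position of each new cell.

Insert 1: appended to row 1. P = [[1]].
Insert 3: appended to row 1. P = [[1, 3]].
Insert 4: appended to row 1. P = [[1, 3, 4]].
Insert 5: appended to row 1. P = [[1, 3, 4, 5]].
Insert 6: appended to row 1. P = [[1, 3, 4, 5, 6]].
Insert 2: 2 bumps 3 from row 1; 3 starts row 2. P = [[1, 2, 4, 5, 6], [3]].

So P = [[1, 2, 4, 5, 6], [3]], Q = [[1, 2, 3, 4, 5], [6]].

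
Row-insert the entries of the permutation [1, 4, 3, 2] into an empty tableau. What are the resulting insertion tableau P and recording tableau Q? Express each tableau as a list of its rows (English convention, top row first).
Insert each entry of the permutation into P by Schensted row insertion, recording in Q the position of each new cell.

Insert 1: appended to row 1. P = [[1]], Q = [[1]].
Insert 4: appended to row 1. P = [[1, 4]], Q = [[1, 2]].
Insert 3: 3 bumps 4 from row 1; 4 starts row 2. P = [[1, 3], [4]], Q = [[1, 2], [3]].
Insert 2: 2 bumps 3 from row 1; 3 bumps 4 from row 2; 4 starts row 3. P = [[1, 2], [3], [4]], Q = [[1, 2], [3], [4]].

So P = [[1, 2], [3], [4]], Q = [[1, 2], [3], [4]].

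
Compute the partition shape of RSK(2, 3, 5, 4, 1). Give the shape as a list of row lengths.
Row-insert each entry into an empty tableau.

After inserting 2: P = [[2]].
After inserting 3: P = [[2, 3]].
After inserting 5: P = [[2, 3, 5]].
After inserting 4: P = [[2, 3, 4], [5]].
After inserting 1: P = [[1, 3, 4], [2], [5]].

The final insertion tableau P = [[1, 3, 4], [2], [5]] has shape [3, 1, 1].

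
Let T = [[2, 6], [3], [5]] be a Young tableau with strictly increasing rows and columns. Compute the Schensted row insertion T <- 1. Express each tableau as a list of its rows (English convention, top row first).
In row 1, 1 replaces 2 (the leftmost entry greater than 1); 2 is bumped to row 2. In row 2, 2 replaces 3 (the leftmost entry greater than 2); 3 is bumped to row 3. In row 3, 3 replaces 5 (the leftmost entry greater than 3); 5 is bumped to row 4. 5 starts a new row 4. The new tableau is [[1, 6], [2], [3], [5]].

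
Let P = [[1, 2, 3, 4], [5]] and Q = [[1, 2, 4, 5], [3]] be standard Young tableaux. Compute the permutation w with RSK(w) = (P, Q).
Reverse the RSK construction: for i from n down to 1, find the cell of Q containing i, remove the entry at that cell from P, and reverse-bump it up through P; the value ejected from row 1 is w(i).

Step i=5: Q has 5 at row 1, column 4; remove that cell from P, ejecting 4. So w(5) = 4. P is now [[1, 2, 3], [5]].
Step i=4: Q has 4 at row 1, column 3; remove that cell from P, ejecting 3. So w(4) = 3. P is now [[1, 2], [5]].
Step i=3: Q has 3 at row 2, column 1; remove 5 from row 2 of P and reverse-bump: 5 enters row 1 and ejects 2. So w(3) = 2. P is now [[1, 5]].
Step i=2: Q has 2 at row 1, column 2; remove that cell from P, ejecting 5. So w(2) = 5. P is now [[1]].
Step i=1: Q has 1 at row 1, column 1; remove that cell from P, ejecting 1. So w(1) = 1. P is now [].

So w = 1 5 2 3 4.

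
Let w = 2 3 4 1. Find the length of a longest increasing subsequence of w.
3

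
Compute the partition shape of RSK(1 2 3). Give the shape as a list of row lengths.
RSK row insertion gives P = [[1, 2, 3]], which has shape [3].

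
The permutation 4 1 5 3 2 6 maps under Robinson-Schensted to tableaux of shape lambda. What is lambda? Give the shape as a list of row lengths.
RSK row insertion gives P = [[1, 2, 6], [3, 5], [4]], which has shape [3, 2, 1].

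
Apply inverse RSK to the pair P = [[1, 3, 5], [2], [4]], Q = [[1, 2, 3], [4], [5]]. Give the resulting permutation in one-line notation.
Reverse the RSK construction: for i from n down to 1, find the cell of Q containing i, remove the entry at that cell from P, and reverse-bump it up through P; the value ejected from row 1 is w(i).

Step i=5: Q has 5 at row 3, column 1; remove 4 from row 3 of P and reverse-bump: 4 enters row 2 and ejects 2; 2 enters row 1 and ejects 1. So w(5) = 1. P is now [[2, 3, 5], [4]].
Step i=4: Q has 4 at row 2, column 1; remove 4 from row 2 of P and reverse-bump: 4 enters row 1 and ejects 3. So w(4) = 3. P is now [[2, 4, 5]].
Step i=3: Q has 3 at row 1, column 3; remove that cell from P, ejecting 5. So w(3) = 5. P is now [[2, 4]].
Step i=2: Q has 2 at row 1, column 2; remove that cell from P, ejecting 4. So w(2) = 4. P is now [[2]].
Step i=1: Q has 1 at row 1, column 1; remove that cell from P, ejecting 2. So w(1) = 2. P is now [].

So w = 2 4 5 3 1.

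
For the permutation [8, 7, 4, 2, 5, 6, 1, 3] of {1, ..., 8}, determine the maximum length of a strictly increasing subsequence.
3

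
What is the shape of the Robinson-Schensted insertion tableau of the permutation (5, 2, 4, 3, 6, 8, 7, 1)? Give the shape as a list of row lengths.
Row-insert each entry into an empty tableau.

After inserting 5: P = [[5]].
After inserting 2: P = [[2], [5]].
After inserting 4: P = [[2, 4], [5]].
After inserting 3: P = [[2, 3], [4], [5]].
After inserting 6: P = [[2, 3, 6], [4], [5]].
After inserting 8: P = [[2, 3, 6, 8], [4], [5]].
After inserting 7: P = [[2, 3, 6, 7], [4, 8], [5]].
After inserting 1: P = [[1, 3, 6, 7], [2, 8], [4], [5]].

The final insertion tableau P = [[1, 3, 6, 7], [2, 8], [4], [5]] has shape [4, 2, 1, 1].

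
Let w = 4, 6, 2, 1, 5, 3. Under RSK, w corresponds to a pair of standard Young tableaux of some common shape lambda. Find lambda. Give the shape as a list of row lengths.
Row-insert each entry into an empty tableau.

After inserting 4: P = [[4]].
After inserting 6: P = [[4, 6]].
After inserting 2: P = [[2, 6], [4]].
After inserting 1: P = [[1, 6], [2], [4]].
After inserting 5: P = [[1, 5], [2, 6], [4]].
After inserting 3: P = [[1, 3], [2, 5], [4, 6]].

The final insertion tableau P = [[1, 3], [2, 5], [4, 6]] has shape [2, 2, 2].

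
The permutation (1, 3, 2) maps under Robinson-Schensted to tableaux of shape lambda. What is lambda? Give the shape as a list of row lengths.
[2, 1]

Row-insert each entry into an empty tableau.

After inserting 1: P = [[1]].
After inserting 3: P = [[1, 3]].
After inserting 2: P = [[1, 2], [3]].

The final insertion tableau P = [[1, 2], [3]] has shape [2, 1].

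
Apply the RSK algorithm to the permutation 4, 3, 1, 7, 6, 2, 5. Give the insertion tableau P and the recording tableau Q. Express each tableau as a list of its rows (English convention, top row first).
Insert each entry of the permutation into P by Schensted row insertion, recording in Q the position of each new cell.

After inserting 4: P = [[4]].
After inserting 3: P = [[3], [4]].
After inserting 1: P = [[1], [3], [4]].
After inserting 7: P = [[1, 7], [3], [4]].
After inserting 6: P = [[1, 6], [3, 7], [4]].
After inserting 2: P = [[1, 2], [3, 6], [4, 7]].
After inserting 5: P = [[1, 2, 5], [3, 6], [4, 7]].

So P = [[1, 2, 5], [3, 6], [4, 7]], Q = [[1, 4, 7], [2, 5], [3, 6]].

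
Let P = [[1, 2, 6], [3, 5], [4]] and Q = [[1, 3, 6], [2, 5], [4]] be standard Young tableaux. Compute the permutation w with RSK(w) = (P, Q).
Reverse the RSK construction: for i from n down to 1, find the cell of Q containing i, remove the entry at that cell from P, and reverse-bump it up through P; the value ejected from row 1 is w(i).

Step i=6: Q has 6 at row 1, column 3; remove that cell from P, ejecting 6. So w(6) = 6. P is now [[1, 2], [3, 5], [4]].
Step i=5: Q has 5 at row 2, column 2; remove 5 from row 2 of P and reverse-bump: 5 enters row 1 and ejects 2. So w(5) = 2. P is now [[1, 5], [3], [4]].
Step i=4: Q has 4 at row 3, column 1; remove 4 from row 3 of P and reverse-bump: 4 enters row 2 and ejects 3; 3 enters row 1 and ejects 1. So w(4) = 1. P is now [[3, 5], [4]].
Step i=3: Q has 3 at row 1, column 2; remove that cell from P, ejecting 5. So w(3) = 5. P is now [[3], [4]].
Step i=2: Q has 2 at row 2, column 1; remove 4 from row 2 of P and reverse-bump: 4 enters row 1 and ejects 3. So w(2) = 3. P is now [[4]].
Step i=1: Q has 1 at row 1, column 1; remove that cell from P, ejecting 4. So w(1) = 4. P is now [].

So w = 4 3 5 1 2 6.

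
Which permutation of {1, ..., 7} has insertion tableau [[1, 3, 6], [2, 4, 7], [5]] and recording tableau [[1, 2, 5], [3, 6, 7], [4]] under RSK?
Reverse the RSK construction: for i from n down to 1, find the cell of Q containing i, remove the entry at that cell from P, and reverse-bump it up through P; the value ejected from row 1 is w(i).

Step i=7: Q has 7 at row 2, column 3; remove 7 from row 2 of P and reverse-bump: 7 enters row 1 and ejects 6. So w(7) = 6. P is now [[1, 3, 7], [2, 4], [5]].
Step i=6: Q has 6 at row 2, column 2; remove 4 from row 2 of P and reverse-bump: 4 enters row 1 and ejects 3. So w(6) = 3. P is now [[1, 4, 7], [2], [5]].
Step i=5: Q has 5 at row 1, column 3; remove that cell from P, ejecting 7. So w(5) = 7. P is now [[1, 4], [2], [5]].
Step i=4: Q has 4 at row 3, column 1; remove 5 from row 3 of P and reverse-bump: 5 enters row 2 and ejects 2; 2 enters row 1 and ejects 1. So w(4) = 1. P is now [[2, 4], [5]].
Step i=3: Q has 3 at row 2, column 1; remove 5 from row 2 of P and reverse-bump: 5 enters row 1 and ejects 4. So w(3) = 4. P is now [[2, 5]].
Step i=2: Q has 2 at row 1, column 2; remove that cell from P, ejecting 5. So w(2) = 5. P is now [[2]].
Step i=1: Q has 1 at row 1, column 1; remove that cell from P, ejecting 2. So w(1) = 2. P is now [].

So w = 2 5 4 1 7 3 6.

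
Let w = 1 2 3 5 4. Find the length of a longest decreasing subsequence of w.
2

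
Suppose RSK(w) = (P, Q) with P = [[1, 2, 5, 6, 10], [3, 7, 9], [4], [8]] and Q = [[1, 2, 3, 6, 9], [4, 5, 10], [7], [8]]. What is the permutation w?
1 4 8 3 7 9 5 2 10 6

Reverse the RSK construction: for i from n down to 1, find the cell of Q containing i, remove the entry at that cell from P, and reverse-bump it up through P; the value ejected from row 1 is w(i).

Step i=10: Q has 10 at row 2, column 3; remove 9 from row 2 of P and reverse-bump: 9 enters row 1 and ejects 6. So w(10) = 6. P is now [[1, 2, 5, 9, 10], [3, 7], [4], [8]].
Step i=9: Q has 9 at row 1, column 5; remove that cell from P, ejecting 10. So w(9) = 10. P is now [[1, 2, 5, 9], [3, 7], [4], [8]].
Step i=8: Q has 8 at row 4, column 1; remove 8 from row 4 of P and reverse-bump: 8 enters row 3 and ejects 4; 4 enters row 2 and ejects 3; 3 enters row 1 and ejects 2. So w(8) = 2. P is now [[1, 3, 5, 9], [4, 7], [8]].
Step i=7: Q has 7 at row 3, column 1; remove 8 from row 3 of P and reverse-bump: 8 enters row 2 and ejects 7; 7 enters row 1 and ejects 5. So w(7) = 5. P is now [[1, 3, 7, 9], [4, 8]].
Step i=6: Q has 6 at row 1, column 4; remove that cell from P, ejecting 9. So w(6) = 9. P is now [[1, 3, 7], [4, 8]].
Step i=5: Q has 5 at row 2, column 2; remove 8 from row 2 of P and reverse-bump: 8 enters row 1 and ejects 7. So w(5) = 7. P is now [[1, 3, 8], [4]].
Step i=4: Q has 4 at row 2, column 1; remove 4 from row 2 of P and reverse-bump: 4 enters row 1 and ejects 3. So w(4) = 3. P is now [[1, 4, 8]].
Step i=3: Q has 3 at row 1, column 3; remove that cell from P, ejecting 8. So w(3) = 8. P is now [[1, 4]].
Step i=2: Q has 2 at row 1, column 2; remove that cell from P, ejecting 4. So w(2) = 4. P is now [[1]].
Step i=1: Q has 1 at row 1, column 1; remove that cell from P, ejecting 1. So w(1) = 1. P is now [].

So w = 1 4 8 3 7 9 5 2 10 6.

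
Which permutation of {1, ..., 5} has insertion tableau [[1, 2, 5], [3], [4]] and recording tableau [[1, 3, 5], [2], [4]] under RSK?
4 1 3 2 5

Reverse the RSK construction: for i from n down to 1, find the cell of Q containing i, remove the entry at that cell from P, and reverse-bump it up through P; the value ejected from row 1 is w(i).

Step i=5: Q has 5 at row 1, column 3; remove that cell from P, ejecting 5. So w(5) = 5. P is now [[1, 2], [3], [4]].
Step i=4: Q has 4 at row 3, column 1; remove 4 from row 3 of P and reverse-bump: 4 enters row 2 and ejects 3; 3 enters row 1 and ejects 2. So w(4) = 2. P is now [[1, 3], [4]].
Step i=3: Q has 3 at row 1, column 2; remove that cell from P, ejecting 3. So w(3) = 3. P is now [[1], [4]].
Step i=2: Q has 2 at row 2, column 1; remove 4 from row 2 of P and reverse-bump: 4 enters row 1 and ejects 1. So w(2) = 1. P is now [[4]].
Step i=1: Q has 1 at row 1, column 1; remove that cell from P, ejecting 4. So w(1) = 4. P is now [].

So w = 4 1 3 2 5.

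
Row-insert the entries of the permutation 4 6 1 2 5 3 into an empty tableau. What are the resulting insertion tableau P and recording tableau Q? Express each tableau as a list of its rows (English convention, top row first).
Insert each entry of the permutation into P by Schensted row insertion, recording in Q the position of each new cell.

Insert 4: appended to row 1. P = [[4]], Q = [[1]].
Insert 6: appended to row 1. P = [[4, 6]], Q = [[1, 2]].
Insert 1: 1 bumps 4 from row 1; 4 starts row 2. P = [[1, 6], [4]], Q = [[1, 2], [3]].
Insert 2: 2 bumps 6 from row 1; 6 appends to row 2. P = [[1, 2], [4, 6]], Q = [[1, 2], [3, 4]].
Insert 5: appended to row 1. P = [[1, 2, 5], [4, 6]], Q = [[1, 2, 5], [3, 4]].
Insert 3: 3 bumps 5 from row 1; 5 bumps 6 from row 2; 6 starts row 3. P = [[1, 2, 3], [4, 5], [6]], Q = [[1, 2, 5], [3, 4], [6]].

So P = [[1, 2, 3], [4, 5], [6]], Q = [[1, 2, 5], [3, 4], [6]].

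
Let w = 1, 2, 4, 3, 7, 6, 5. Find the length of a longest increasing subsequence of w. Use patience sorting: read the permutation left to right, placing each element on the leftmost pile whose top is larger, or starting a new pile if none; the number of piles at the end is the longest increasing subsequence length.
4

1: new pile. tops = [1]
2: new pile. tops = [1, 2]
4: new pile. tops = [1, 2, 4]
3: onto pile 3 (replacing 4). tops = [1, 2, 3]
7: new pile. tops = [1, 2, 3, 7]
6: onto pile 4 (replacing 7). tops = [1, 2, 3, 6]
5: onto pile 4 (replacing 6). tops = [1, 2, 3, 5]

4 piles, so the longest increasing subsequence has length 4.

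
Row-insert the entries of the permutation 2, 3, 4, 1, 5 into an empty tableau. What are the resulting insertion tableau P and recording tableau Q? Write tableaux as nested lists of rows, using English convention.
P = [[1, 3, 4, 5], [2]], Q = [[1, 2, 3, 5], [4]]

Insert each entry of the permutation into P by Schensted row insertion, recording in Q the position of each new cell.

After inserting 2: P = [[2]].
After inserting 3: P = [[2, 3]].
After inserting 4: P = [[2, 3, 4]].
After inserting 1: P = [[1, 3, 4], [2]].
After inserting 5: P = [[1, 3, 4, 5], [2]].

So P = [[1, 3, 4, 5], [2]], Q = [[1, 2, 3, 5], [4]].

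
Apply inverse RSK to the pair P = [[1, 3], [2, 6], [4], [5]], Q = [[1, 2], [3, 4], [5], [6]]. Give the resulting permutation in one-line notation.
5 6 2 4 3 1

Reverse RSK: for i = n, n-1, ..., 1, locate i in Q, remove the corresponding corner cell from P, and reverse-bump its entry up through P; the value ejected from row 1 is w(i).

So w = 5 6 2 4 3 1.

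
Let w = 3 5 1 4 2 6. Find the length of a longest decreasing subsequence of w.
3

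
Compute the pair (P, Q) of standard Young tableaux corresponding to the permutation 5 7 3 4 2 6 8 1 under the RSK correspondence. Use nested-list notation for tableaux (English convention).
Insert each entry of the permutation into P by Schensted row insertion, recording in Q the position of each new cell.

Insert 5: appended to row 1. P = [[5]].
Insert 7: appended to row 1. P = [[5, 7]].
Insert 3: 3 bumps 5 from row 1; 5 starts row 2. P = [[3, 7], [5]].
Insert 4: 4 bumps 7 from row 1; 7 appends to row 2. P = [[3, 4], [5, 7]].
Insert 2: 2 bumps 3 from row 1; 3 bumps 5 from row 2; 5 starts row 3. P = [[2, 4], [3, 7], [5]].
Insert 6: appended to row 1. P = [[2, 4, 6], [3, 7], [5]].
Insert 8: appended to row 1. P = [[2, 4, 6, 8], [3, 7], [5]].
Insert 1: 1 bumps 2 from row 1; 2 bumps 3 from row 2; 3 bumps 5 from row 3; 5 starts row 4. P = [[1, 4, 6, 8], [2, 7], [3], [5]].

So P = [[1, 4, 6, 8], [2, 7], [3], [5]], Q = [[1, 2, 6, 7], [3, 4], [5], [8]].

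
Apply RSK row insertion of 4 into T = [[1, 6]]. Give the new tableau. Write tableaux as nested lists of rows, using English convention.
In row 1, 4 replaces 6 (the leftmost entry greater than 4); 6 is bumped to row 2. 6 starts a new row 2. The new tableau is [[1, 4], [6]].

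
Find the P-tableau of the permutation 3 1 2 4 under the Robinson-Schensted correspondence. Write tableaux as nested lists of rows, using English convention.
P = [[1, 2, 4], [3]]

After inserting 3: P = [[3]].
After inserting 1: P = [[1], [3]].
After inserting 2: P = [[1, 2], [3]].
After inserting 4: P = [[1, 2, 4], [3]].

So P = [[1, 2, 4], [3]].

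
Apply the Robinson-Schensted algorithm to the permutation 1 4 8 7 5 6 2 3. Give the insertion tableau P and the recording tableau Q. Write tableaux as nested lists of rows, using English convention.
Insert each entry of the permutation into P by Schensted row insertion, recording in Q the position of each new cell.

Insert 1: appended to row 1. P = [[1]], Q = [[1]].
Insert 4: appended to row 1. P = [[1, 4]], Q = [[1, 2]].
Insert 8: appended to row 1. P = [[1, 4, 8]], Q = [[1, 2, 3]].
Insert 7: 7 bumps 8 from row 1; 8 starts row 2. P = [[1, 4, 7], [8]], Q = [[1, 2, 3], [4]].
Insert 5: 5 bumps 7 from row 1; 7 bumps 8 from row 2; 8 starts row 3. P = [[1, 4, 5], [7], [8]], Q = [[1, 2, 3], [4], [5]].
Insert 6: appended to row 1. P = [[1, 4, 5, 6], [7], [8]], Q = [[1, 2, 3, 6], [4], [5]].
Insert 2: 2 bumps 4 from row 1; 4 bumps 7 from row 2; 7 bumps 8 from row 3; 8 starts row 4. P = [[1, 2, 5, 6], [4], [7], [8]], Q = [[1, 2, 3, 6], [4], [5], [7]].
Insert 3: 3 bumps 5 from row 1; 5 appends to row 2. P = [[1, 2, 3, 6], [4, 5], [7], [8]], Q = [[1, 2, 3, 6], [4, 8], [5], [7]].

So P = [[1, 2, 3, 6], [4, 5], [7], [8]], Q = [[1, 2, 3, 6], [4, 8], [5], [7]].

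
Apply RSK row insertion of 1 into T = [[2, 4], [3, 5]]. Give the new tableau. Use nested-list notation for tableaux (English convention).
In row 1, 1 replaces 2 (the leftmost entry greater than 1); 2 is bumped to row 2. In row 2, 2 replaces 3 (the leftmost entry greater than 2); 3 is bumped to row 3. 3 starts a new row 3. The new tableau is [[1, 4], [2, 5], [3]].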